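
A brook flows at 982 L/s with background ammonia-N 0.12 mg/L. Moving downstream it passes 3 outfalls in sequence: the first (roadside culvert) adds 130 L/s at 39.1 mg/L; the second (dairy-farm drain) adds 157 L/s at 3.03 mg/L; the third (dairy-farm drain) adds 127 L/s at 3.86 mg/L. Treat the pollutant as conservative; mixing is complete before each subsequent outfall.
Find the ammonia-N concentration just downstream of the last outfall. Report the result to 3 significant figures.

4.42 mg/L

Outfall 1: combined Q = 1112 L/s; C = (982.0·0.1200 + 130.0·39.10)/1112 = 4.677 mg/L.
Outfall 2: combined Q = 1269 L/s; C = (1112·4.677 + 157.0·3.030)/1269 = 4.473 mg/L.
Outfall 3: combined Q = 1396 L/s; C = (1269·4.473 + 127.0·3.860)/1396 = 4.417 mg/L.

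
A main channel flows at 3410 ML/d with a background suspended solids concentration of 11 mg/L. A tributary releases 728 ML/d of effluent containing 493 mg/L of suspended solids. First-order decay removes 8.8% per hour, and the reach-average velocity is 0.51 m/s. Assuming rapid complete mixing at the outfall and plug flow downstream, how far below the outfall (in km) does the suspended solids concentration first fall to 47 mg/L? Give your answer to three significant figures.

14.2 km

After mixing, C = (3410·11.00 + 728.0·493.0) / 4138 = 396400/4138 = 95.80 mg/L.
8.8%/h lost → k = −ln(1 − 0.088) = 0.09212 h⁻¹.
Set 95.80·exp(−k·t) = 47 → t = ln(95.80/47)/k = 27830 s = 7.731 h.
Distance = v·t = 0.51·27830 = 14190 m = 14.19 km.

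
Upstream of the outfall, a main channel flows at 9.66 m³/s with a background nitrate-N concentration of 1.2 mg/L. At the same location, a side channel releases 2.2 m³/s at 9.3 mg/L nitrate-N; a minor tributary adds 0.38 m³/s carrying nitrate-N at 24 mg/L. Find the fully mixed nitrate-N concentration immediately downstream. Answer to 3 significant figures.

3.36 mg/L

Mixed concentration C = ΣQC/ΣQ = (9.660·1.200 + 2.200·9.300 + 0.3800·24.00) / 12.24 = 41.17/12.24 = 3.364 mg/L.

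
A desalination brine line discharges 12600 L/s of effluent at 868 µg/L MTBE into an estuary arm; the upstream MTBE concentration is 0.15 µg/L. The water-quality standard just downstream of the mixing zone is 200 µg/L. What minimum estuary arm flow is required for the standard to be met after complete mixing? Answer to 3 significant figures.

42100 L/s

Set C_mix = 200: (Q·0.1500 + 12600·868.0) / (Q + 12600) = 200
→ Q = 12600·(868.0 − 200)/(200 − 0.1500) = 42120 L/s.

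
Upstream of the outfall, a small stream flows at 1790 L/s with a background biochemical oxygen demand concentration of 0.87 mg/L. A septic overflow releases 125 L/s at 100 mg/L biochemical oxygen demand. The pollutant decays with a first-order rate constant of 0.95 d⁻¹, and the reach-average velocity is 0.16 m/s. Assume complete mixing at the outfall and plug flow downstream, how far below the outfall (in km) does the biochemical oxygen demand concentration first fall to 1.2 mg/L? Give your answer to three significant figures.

26.4 km

After mixing, C = (1790·0.8700 + 125.0·100.0) / 1915 = 14060/1915 = 7.341 mg/L.
Set 7.341·exp(−k·t) = 1.2 → t = ln(7.341/1.2)/k = 164700 s = 45.75 h.
Distance = v·t = 0.16·164700 = 26350 m = 26.35 km.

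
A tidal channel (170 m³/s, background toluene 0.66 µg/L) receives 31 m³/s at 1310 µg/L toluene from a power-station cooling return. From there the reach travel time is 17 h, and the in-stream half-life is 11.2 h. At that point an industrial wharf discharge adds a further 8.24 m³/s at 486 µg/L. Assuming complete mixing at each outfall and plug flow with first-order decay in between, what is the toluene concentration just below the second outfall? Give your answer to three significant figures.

After mixing, C = (170.0·0.6600 + 31.00·1310) / 201.0 = 40720/201.0 = 202.6 µg/L; combined flow 201.0 m³/s.
Half-life 11.2 h → k = ln 2 / 11.2 = 0.06189 h⁻¹ = 1.485 d⁻¹.
Applying C = C₀e^(−kt): 202.6 × 0.3492 = 70.75 µg/L.
Second outfall: C = (201.0·70.75 + 8.240·486.0)/209.2 = 87.10 µg/L.

87.1 µg/L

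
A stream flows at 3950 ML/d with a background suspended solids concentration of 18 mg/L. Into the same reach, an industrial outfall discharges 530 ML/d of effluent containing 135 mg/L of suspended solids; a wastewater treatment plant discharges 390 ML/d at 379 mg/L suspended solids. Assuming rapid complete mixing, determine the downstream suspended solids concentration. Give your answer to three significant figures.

Conservation of mass: C = (3950·18.00 + 530.0·135.0 + 390.0·379.0) / 4870 = 290500/4870 = 59.64 mg/L.

59.6 mg/L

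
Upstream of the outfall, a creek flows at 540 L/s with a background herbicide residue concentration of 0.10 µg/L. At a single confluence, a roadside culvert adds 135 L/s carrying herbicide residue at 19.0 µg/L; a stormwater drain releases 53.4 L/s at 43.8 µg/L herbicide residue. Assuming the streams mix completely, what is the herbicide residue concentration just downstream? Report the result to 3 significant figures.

Conservation of mass: C = (540.0·0.1000 + 135.0·19.00 + 53.40·43.80) / 728.4 = 4958/728.4 = 6.807 µg/L.

6.81 µg/L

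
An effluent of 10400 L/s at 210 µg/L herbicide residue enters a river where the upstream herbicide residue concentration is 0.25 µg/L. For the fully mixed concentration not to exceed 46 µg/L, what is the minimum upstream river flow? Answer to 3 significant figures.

37300 L/s

Set C_mix = 46: (Q·0.2500 + 10400·210.0) / (Q + 10400) = 46
→ Q = 10400·(210.0 − 46)/(46 − 0.2500) = 37280 L/s.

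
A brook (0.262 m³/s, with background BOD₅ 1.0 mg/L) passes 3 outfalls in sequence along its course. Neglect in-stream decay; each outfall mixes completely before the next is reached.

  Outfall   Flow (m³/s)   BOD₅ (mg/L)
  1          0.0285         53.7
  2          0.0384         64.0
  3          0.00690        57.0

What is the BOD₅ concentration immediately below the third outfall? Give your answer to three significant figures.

13.8 mg/L

Outfall 1: combined Q = 0.2905 m³/s; C = (0.2620·1.000 + 0.02850·53.70)/0.2905 = 6.170 mg/L.
Outfall 2: combined Q = 0.3289 m³/s; C = (0.2905·6.170 + 0.03840·64.00)/0.3289 = 12.92 mg/L.
Outfall 3: combined Q = 0.3358 m³/s; C = (0.3289·12.92 + 0.006900·57.00)/0.3358 = 13.83 mg/L.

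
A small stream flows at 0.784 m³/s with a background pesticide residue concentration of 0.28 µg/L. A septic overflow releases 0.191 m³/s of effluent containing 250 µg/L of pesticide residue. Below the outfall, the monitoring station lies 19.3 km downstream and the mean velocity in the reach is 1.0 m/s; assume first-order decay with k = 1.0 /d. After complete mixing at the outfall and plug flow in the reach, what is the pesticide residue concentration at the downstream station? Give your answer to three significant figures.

39.4 µg/L

Mixed concentration C = ΣQC/ΣQ = (0.7840·0.2800 + 0.1910·250.0) / 0.9750 = 47.97/0.9750 = 49.20 µg/L.
Travel time t = 19.3·1000 / 1.0 = 19300 s = 5.361 h.
Applying C = C₀e^(−kt): 49.20 × 0.7998 = 39.35 µg/L.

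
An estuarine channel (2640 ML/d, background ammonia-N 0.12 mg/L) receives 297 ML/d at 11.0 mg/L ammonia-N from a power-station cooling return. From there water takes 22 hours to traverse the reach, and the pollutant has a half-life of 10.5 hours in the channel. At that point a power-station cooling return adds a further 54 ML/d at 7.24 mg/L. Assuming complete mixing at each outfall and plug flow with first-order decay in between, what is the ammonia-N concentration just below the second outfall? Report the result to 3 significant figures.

0.411 mg/L

Flow-weighted average: C = (2640·0.1200 + 297.0·11.00) / 2937 = 3584/2937 = 1.220 mg/L; combined flow 2937 ML/d.
Half-life 10.5 h → k = ln 2 / 10.5 = 0.06601 h⁻¹ = 1.584 d⁻¹.
Applying C = C₀e^(−kt): 1.220 × 0.2340 = 0.2856 mg/L.
At the second outfall, C = (2937·0.2856 + 54.00·7.240) / (2937 + 54.00) = 0.4111 mg/L.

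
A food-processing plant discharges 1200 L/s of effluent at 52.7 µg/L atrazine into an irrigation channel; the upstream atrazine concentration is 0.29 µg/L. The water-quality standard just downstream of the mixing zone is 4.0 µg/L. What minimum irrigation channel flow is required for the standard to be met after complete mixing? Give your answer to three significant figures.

Set C_mix = 4.0: (Q·0.2900 + 1200·52.70) / (Q + 1200) = 4.0
→ Q = 1200·(52.70 − 4.0)/(4.0 − 0.2900) = 15750 L/s.

15800 L/s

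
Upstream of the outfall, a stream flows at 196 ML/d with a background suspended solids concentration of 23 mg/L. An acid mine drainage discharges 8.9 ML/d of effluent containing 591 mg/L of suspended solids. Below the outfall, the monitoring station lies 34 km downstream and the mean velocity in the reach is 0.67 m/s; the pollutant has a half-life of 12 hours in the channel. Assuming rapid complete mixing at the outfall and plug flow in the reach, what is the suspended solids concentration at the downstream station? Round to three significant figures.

21.1 mg/L

After mixing, C = (196.0·23.00 + 8.900·591.0) / 204.9 = 9768/204.9 = 47.67 mg/L.
Travel time t = 34·1000 / 0.67 = 50750 s = 14.10 h.
Half-life 12 h → k = ln 2 / 12 = 0.05776 h⁻¹ = 1.386 d⁻¹.
Decay over the reach: 47.67·exp(−kt) = 47.67·0.4430 = 21.12 mg/L.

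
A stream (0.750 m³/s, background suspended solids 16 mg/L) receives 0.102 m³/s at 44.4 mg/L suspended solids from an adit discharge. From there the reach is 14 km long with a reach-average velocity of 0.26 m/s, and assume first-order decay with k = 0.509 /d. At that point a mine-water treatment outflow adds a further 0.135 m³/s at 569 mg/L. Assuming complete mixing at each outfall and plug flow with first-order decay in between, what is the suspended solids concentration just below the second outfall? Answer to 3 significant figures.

90.0 mg/L

Conservation of mass: C = (0.7500·16.00 + 0.1020·44.40) / 0.8520 = 16.53/0.8520 = 19.40 mg/L; combined flow 0.8520 m³/s.
Travel time t = 14·1000 / 0.26 = 53850 s = 14.96 h.
Decay over the reach: 19.40·exp(−kt) = 19.40·0.7282 = 14.13 mg/L.
Second outfall: C = (0.8520·14.13 + 0.1350·569.0)/0.9870 = 90.02 mg/L.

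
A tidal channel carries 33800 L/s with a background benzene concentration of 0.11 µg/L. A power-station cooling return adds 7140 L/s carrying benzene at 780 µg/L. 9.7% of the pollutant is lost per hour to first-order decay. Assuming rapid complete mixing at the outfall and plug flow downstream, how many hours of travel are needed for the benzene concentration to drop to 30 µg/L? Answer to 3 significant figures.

14.8 h

Flow-weighted average: C = (33800·0.1100 + 7140·780.0) / 40940 = 5573000/40940 = 136.1 µg/L.
9.7%/h lost → k = −ln(1 − 0.097) = 0.1020 h⁻¹.
136.1·exp(−k·t) = 30 → t = ln(136.1/30)/k = 53360 s = 14.82 h.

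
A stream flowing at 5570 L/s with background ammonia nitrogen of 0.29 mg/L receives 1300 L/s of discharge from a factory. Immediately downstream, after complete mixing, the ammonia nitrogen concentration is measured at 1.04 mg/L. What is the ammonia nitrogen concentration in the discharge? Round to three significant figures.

Mass balance: 5570·0.2900 + 1300·Cₑ = 6870·1.040
→ Cₑ = (6870·1.040 − 5570·0.2900) / 1300 = 4.253 mg/L.

4.25 mg/L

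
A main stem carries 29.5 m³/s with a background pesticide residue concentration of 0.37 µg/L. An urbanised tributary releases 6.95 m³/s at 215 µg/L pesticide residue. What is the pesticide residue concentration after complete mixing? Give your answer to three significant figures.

Mass balance: C = (29.50·0.3700 + 6.950·215.0) / 36.45 = 1505/36.45 = 41.29 µg/L.

41.3 µg/L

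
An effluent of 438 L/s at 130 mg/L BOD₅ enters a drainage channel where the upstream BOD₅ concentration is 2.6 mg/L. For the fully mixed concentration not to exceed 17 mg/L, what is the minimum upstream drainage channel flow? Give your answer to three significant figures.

3440 L/s

Set C_mix = 17: (Q·2.600 + 438.0·130.0) / (Q + 438.0) = 17
→ Q = 438.0·(130.0 − 17)/(17 − 2.600) = 3437 L/s.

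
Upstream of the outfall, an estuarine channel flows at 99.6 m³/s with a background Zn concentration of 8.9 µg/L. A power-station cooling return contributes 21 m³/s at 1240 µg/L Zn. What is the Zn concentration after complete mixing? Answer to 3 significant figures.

Mass balance: C = (99.60·8.900 + 21.00·1240) / 120.6 = 26930/120.6 = 223.3 µg/L.

223 µg/L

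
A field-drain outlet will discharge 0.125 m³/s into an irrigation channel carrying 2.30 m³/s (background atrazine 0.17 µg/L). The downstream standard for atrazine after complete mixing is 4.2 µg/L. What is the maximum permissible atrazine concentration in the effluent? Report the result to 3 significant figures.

78.4 µg/L

At the limit, (Qr·Cr + Qe·Cₑ)/(Qr + Qe) = 4.2:
Cₑ = (2.425·4.2 − 2.300·0.1700) / 0.1250 = 78.35 µg/L.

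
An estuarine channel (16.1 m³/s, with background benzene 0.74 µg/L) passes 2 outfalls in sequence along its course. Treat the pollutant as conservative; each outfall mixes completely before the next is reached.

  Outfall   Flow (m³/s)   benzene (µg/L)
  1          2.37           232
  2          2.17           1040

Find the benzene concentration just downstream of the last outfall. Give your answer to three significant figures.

Below outfall 1: Q → 18.47 m³/s, C = (16.10·0.7400 + 2.370·232.0)/18.47 = 30.41 µg/L.
Below outfall 2: Q → 20.64 m³/s, C = (18.47·30.41 + 2.170·1040)/20.64 = 136.6 µg/L.

137 µg/L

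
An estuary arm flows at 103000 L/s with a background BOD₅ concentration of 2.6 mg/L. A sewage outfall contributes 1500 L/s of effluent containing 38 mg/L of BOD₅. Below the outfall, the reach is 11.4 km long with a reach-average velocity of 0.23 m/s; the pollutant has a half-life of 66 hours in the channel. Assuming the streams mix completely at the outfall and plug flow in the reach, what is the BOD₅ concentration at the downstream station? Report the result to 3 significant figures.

Mass balance: C = (103000·2.600 + 1500·38.00) / 104500 = 324800/104500 = 3.108 mg/L.
Travel time t = 11.4·1000 / 0.23 = 49570 s = 13.77 h.
Half-life 66 h → k = ln 2 / 66 = 0.01050 h⁻¹ = 0.2521 d⁻¹.
Decay over the reach: 3.108·exp(−kt) = 3.108·0.8654 = 2.690 mg/L.

2.69 mg/L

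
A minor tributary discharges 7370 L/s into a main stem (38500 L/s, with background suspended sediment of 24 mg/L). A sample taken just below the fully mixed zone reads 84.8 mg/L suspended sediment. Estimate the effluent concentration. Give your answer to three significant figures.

402 mg/L

Mass balance: 38500·24.00 + 7370·Cₑ = 45870·84.80
→ Cₑ = (45870·84.80 − 38500·24.00) / 7370 = 402.4 mg/L.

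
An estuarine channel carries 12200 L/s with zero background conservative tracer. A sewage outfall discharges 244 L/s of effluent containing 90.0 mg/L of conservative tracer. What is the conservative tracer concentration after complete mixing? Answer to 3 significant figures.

Mixed concentration C = ΣQC/ΣQ = (12200·0 + 244.0·90.00) / 12440 = 21960/12440 = 1.765 mg/L.

1.76 mg/L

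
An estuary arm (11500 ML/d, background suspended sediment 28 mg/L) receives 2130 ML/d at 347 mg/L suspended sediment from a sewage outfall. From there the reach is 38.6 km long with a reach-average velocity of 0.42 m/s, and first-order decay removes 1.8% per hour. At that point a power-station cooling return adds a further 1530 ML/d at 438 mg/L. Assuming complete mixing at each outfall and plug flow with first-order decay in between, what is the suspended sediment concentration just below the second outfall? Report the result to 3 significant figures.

After mixing, C = (11500·28.00 + 2130·347.0) / 13630 = 1061000/13630 = 77.85 mg/L; combined flow 13630 ML/d.
Travel time t = 38.6·1000 / 0.42 = 91900 s = 25.53 h.
1.8%/h lost → k = −ln(1 − 0.018) = 0.01816 h⁻¹.
First-order decay: C = 77.85·exp(−k·t) = 77.85·0.6289 = 48.96 mg/L.
At the second outfall, C = (13630·48.96 + 1530·438.0) / (13630 + 1530) = 88.23 mg/L.

88.2 mg/L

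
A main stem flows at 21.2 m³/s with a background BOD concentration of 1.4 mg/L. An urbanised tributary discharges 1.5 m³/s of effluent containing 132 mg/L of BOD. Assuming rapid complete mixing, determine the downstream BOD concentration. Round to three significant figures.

10.0 mg/L

Conservation of mass: C = (21.20·1.400 + 1.500·132.0) / 22.70 = 227.7/22.70 = 10.03 mg/L.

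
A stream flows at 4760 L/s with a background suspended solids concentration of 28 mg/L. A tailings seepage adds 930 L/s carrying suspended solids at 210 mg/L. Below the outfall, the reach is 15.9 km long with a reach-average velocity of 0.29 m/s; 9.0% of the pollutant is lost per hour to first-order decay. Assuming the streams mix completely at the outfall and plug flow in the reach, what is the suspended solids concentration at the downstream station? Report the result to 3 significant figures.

13.7 mg/L

Mass balance: C = (4760·28.00 + 930.0·210.0) / 5690 = 328600/5690 = 57.75 mg/L.
Travel time t = 15.9·1000 / 0.29 = 54830 s = 15.23 h.
9.0%/h lost → k = −ln(1 − 0.09) = 0.09431 h⁻¹.
After decay, C = 57.75 × e^(−kt) = 57.75 × 0.2378 = 13.73 mg/L.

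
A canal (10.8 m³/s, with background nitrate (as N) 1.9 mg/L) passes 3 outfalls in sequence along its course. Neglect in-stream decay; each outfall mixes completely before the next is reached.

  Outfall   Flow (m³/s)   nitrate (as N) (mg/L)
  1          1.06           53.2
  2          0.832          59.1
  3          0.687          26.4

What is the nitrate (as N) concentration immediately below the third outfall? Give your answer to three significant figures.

Outfall 1: combined Q = 11.86 m³/s; C = (10.80·1.900 + 1.060·53.20)/11.86 = 6.485 mg/L.
Outfall 2: combined Q = 12.69 m³/s; C = (11.86·6.485 + 0.8320·59.10)/12.69 = 9.934 mg/L.
Outfall 3: combined Q = 13.38 m³/s; C = (12.69·9.934 + 0.6870·26.40)/13.38 = 10.78 mg/L.

10.8 mg/L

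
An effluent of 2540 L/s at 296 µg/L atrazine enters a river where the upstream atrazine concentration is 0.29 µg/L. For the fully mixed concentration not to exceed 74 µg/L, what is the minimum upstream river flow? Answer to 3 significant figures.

Set C_mix = 74: (Q·0.2900 + 2540·296.0) / (Q + 2540) = 74
→ Q = 2540·(296.0 − 74)/(74 − 0.2900) = 7650 L/s.

7650 L/s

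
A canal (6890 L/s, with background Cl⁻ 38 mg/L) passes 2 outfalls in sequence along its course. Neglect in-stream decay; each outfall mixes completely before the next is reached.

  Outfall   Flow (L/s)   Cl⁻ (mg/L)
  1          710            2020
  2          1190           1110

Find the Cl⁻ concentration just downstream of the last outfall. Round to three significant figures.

343 mg/L

Outfall 1: combined Q = 7600 L/s; C = (6890·38.00 + 710.0·2020)/7600 = 223.2 mg/L.
Outfall 2: combined Q = 8790 L/s; C = (7600·223.2 + 1190·1110)/8790 = 343.2 mg/L.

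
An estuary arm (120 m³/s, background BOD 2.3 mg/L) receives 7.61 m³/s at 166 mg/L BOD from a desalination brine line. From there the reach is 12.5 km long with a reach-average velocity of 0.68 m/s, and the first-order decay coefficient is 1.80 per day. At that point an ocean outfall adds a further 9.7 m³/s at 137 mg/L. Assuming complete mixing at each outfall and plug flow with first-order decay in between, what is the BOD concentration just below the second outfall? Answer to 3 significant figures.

17.3 mg/L

Conservation of mass: C = (120.0·2.300 + 7.610·166.0) / 127.6 = 1539/127.6 = 12.06 mg/L; combined flow 127.6 m³/s.
Travel time t = 12.5·1000 / 0.68 = 18380 s = 5.106 h.
First-order decay: C = 12.06·exp(−k·t) = 12.06·0.6818 = 8.224 mg/L.
At the second outfall, C = (127.6·8.224 + 9.700·137.0) / (127.6 + 9.700) = 17.32 mg/L.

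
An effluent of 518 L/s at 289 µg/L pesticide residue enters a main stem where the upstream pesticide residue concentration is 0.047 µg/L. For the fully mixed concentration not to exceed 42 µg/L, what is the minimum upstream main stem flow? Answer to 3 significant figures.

3050 L/s

Set C_mix = 42: (Q·0.04700 + 518.0·289.0) / (Q + 518.0) = 42
→ Q = 518.0·(289.0 − 42)/(42 − 0.04700) = 3050 L/s.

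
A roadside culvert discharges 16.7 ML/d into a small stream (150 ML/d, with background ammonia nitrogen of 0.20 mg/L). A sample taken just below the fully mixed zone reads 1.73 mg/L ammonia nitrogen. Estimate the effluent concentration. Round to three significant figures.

15.5 mg/L

Mass balance: 150.0·0.2000 + 16.70·Cₑ = 166.7·1.730
→ Cₑ = (166.7·1.730 − 150.0·0.2000) / 16.70 = 15.47 mg/L.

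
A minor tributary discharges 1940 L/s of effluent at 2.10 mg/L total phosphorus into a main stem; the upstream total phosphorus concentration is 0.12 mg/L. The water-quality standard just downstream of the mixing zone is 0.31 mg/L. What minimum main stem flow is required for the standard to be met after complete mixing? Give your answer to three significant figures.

18300 L/s

Set C_mix = 0.31: (Q·0.1200 + 1940·2.100) / (Q + 1940) = 0.31
→ Q = 1940·(2.100 − 0.31)/(0.31 − 0.1200) = 18280 L/s.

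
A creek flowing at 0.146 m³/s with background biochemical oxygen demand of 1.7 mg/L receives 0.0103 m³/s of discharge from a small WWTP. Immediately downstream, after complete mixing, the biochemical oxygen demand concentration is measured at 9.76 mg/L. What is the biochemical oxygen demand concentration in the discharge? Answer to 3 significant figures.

Mass balance: 0.1460·1.700 + 0.01030·Cₑ = 0.1563·9.760
→ Cₑ = (0.1563·9.760 − 0.1460·1.700) / 0.01030 = 124.0 mg/L.

124 mg/L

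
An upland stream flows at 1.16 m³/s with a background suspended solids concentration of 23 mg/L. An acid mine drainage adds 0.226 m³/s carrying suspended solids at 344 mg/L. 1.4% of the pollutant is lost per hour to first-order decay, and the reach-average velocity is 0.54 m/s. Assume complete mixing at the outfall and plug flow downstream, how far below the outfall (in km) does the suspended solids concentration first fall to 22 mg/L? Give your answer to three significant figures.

Mass balance: C = (1.160·23.00 + 0.2260·344.0) / 1.386 = 104.4/1.386 = 75.34 mg/L.
1.4%/h lost → k = −ln(1 − 0.014) = 0.01410 h⁻¹.
Set 75.34·exp(−k·t) = 22 → t = ln(75.34/22)/k = 314300 s = 87.31 h.
Distance = v·t = 0.54·314300 = 169700 m = 169.7 km.

170 km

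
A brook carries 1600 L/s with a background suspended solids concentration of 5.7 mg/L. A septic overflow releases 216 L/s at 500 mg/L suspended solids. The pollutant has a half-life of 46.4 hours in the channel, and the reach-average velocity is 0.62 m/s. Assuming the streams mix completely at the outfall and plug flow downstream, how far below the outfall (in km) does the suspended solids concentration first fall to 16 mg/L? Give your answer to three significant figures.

Mixed concentration C = ΣQC/ΣQ = (1600·5.700 + 216.0·500.0) / 1816 = 117100/1816 = 64.49 mg/L.
Half-life 46.4 h → k = ln 2 / 46.4 = 0.01494 h⁻¹ = 0.3585 d⁻¹.
Set 64.49·exp(−k·t) = 16 → t = ln(64.49/16)/k = 335900 s = 93.31 h.
Distance = v·t = 0.62·335900 = 208300 m = 208.3 km.

208 km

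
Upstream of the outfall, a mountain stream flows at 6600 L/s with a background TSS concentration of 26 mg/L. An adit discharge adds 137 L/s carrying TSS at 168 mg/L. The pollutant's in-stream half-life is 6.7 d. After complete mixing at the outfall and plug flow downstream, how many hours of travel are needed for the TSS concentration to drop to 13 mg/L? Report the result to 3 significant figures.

185 h

Mass balance: C = (6600·26.00 + 137.0·168.0) / 6737 = 194600/6737 = 28.89 mg/L.
Half-life 6.7 d → k = ln 2 / 6.7 = 0.1035 d⁻¹.
28.89·exp(−k·t) = 13 → t = ln(28.89/13)/k = 666800 s = 185.2 h.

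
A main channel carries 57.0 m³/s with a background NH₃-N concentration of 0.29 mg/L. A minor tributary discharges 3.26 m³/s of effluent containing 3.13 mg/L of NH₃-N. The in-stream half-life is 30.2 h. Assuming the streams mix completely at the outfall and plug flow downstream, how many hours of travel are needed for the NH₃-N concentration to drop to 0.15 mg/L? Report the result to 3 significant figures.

47.2 h

Mass balance: C = (57.00·0.2900 + 3.260·3.130) / 60.26 = 26.73/60.26 = 0.4436 mg/L.
Half-life 30.2 h → k = ln 2 / 30.2 = 0.02295 h⁻¹ = 0.5508 d⁻¹.
0.4436·exp(−k·t) = 0.15 → t = ln(0.4436/0.15)/k = 170100 s = 47.25 h.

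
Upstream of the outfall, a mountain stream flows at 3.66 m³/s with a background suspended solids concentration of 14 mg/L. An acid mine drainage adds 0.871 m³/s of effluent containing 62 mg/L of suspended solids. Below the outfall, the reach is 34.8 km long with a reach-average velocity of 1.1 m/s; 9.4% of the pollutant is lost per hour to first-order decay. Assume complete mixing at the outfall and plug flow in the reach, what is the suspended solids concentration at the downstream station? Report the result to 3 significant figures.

9.76 mg/L

Mass balance: C = (3.660·14.00 + 0.8710·62.00) / 4.531 = 105.2/4.531 = 23.23 mg/L.
Travel time t = 34.8·1000 / 1.1 = 31640 s = 8.788 h.
9.4%/h lost → k = −ln(1 − 0.094) = 0.09872 h⁻¹.
Decay over the reach: 23.23·exp(−kt) = 23.23·0.4200 = 9.755 mg/L.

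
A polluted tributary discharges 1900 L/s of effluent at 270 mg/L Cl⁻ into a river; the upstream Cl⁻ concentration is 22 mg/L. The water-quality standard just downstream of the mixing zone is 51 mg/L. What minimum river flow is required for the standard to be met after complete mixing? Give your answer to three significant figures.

Set C_mix = 51: (Q·22.00 + 1900·270.0) / (Q + 1900) = 51
→ Q = 1900·(270.0 − 51)/(51 − 22.00) = 14350 L/s.

14300 L/s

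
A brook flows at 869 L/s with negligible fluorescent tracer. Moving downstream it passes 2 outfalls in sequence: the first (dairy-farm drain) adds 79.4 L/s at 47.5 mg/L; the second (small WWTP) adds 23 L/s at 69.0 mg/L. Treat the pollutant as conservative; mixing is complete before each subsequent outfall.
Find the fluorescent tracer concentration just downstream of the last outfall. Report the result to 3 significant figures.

Below outfall 1: Q → 948.4 L/s, C = (869.0·0 + 79.40·47.50)/948.4 = 3.977 mg/L.
Below outfall 2: Q → 971.4 L/s, C = (948.4·3.977 + 23.00·69.00)/971.4 = 5.516 mg/L.

5.52 mg/L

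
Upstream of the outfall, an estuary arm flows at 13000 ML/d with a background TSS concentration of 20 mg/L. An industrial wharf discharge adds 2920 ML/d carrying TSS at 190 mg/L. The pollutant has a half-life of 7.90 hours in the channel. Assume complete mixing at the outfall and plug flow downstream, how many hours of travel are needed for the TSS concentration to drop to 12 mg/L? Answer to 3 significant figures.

Flow-weighted average: C = (13000·20.00 + 2920·190.0) / 15920 = 814800/15920 = 51.18 mg/L.
Half-life 7.90 h → k = ln 2 / 7.90 = 0.08774 h⁻¹ = 2.106 d⁻¹.
51.18·exp(−k·t) = 12 → t = ln(51.18/12)/k = 59510 s = 16.53 h.

16.5 h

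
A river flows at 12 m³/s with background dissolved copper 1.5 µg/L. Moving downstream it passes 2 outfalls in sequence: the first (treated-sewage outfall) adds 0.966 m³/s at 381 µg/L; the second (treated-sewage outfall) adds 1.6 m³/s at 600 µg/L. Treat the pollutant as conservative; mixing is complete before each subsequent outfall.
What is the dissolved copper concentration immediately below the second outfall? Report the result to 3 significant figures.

92.4 µg/L

Below outfall 1: Q → 12.97 m³/s, C = (12.00·1.500 + 0.9660·381.0)/12.97 = 29.77 µg/L.
Below outfall 2: Q → 14.57 m³/s, C = (12.97·29.77 + 1.600·600.0)/14.57 = 92.41 µg/L.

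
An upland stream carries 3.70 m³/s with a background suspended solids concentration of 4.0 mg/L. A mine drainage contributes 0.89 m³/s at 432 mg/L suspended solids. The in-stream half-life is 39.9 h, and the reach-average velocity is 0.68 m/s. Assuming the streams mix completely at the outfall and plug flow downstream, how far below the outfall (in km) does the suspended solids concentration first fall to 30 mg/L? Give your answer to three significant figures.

150 km

Mixed concentration C = ΣQC/ΣQ = (3.700·4.000 + 0.8900·432.0) / 4.590 = 399.3/4.590 = 86.99 mg/L.
Half-life 39.9 h → k = ln 2 / 39.9 = 0.01737 h⁻¹ = 0.4169 d⁻¹.
Set 86.99·exp(−k·t) = 30 → t = ln(86.99/30)/k = 220600 s = 61.28 h.
Distance = v·t = 0.68·220600 = 150000 m = 150.0 km.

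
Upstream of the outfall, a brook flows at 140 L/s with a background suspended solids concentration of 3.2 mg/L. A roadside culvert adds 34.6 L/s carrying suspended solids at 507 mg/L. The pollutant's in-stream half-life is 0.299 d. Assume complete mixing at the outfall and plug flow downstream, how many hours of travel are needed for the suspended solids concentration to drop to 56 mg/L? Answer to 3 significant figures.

Mixed concentration C = ΣQC/ΣQ = (140.0·3.200 + 34.60·507.0) / 174.6 = 17990/174.6 = 103.0 mg/L.
Half-life 0.299 d → k = ln 2 / 0.299 = 2.318 d⁻¹.
103.0·exp(−k·t) = 56 → t = ln(103.0/56)/k = 22720 s = 6.312 h.

6.31 h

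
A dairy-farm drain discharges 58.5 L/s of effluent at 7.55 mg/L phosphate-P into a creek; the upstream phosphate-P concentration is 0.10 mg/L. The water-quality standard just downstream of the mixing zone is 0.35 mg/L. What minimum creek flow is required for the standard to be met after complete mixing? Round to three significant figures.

1680 L/s

Set C_mix = 0.35: (Q·0.1000 + 58.50·7.550) / (Q + 58.50) = 0.35
→ Q = 58.50·(7.550 − 0.35)/(0.35 − 0.1000) = 1685 L/s.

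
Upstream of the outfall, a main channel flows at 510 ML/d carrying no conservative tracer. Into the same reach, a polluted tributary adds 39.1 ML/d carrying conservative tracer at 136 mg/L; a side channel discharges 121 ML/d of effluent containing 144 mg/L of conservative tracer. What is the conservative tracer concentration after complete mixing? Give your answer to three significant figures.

Mass balance: C = (510.0·0 + 39.10·136.0 + 121.0·144.0) / 670.1 = 22740/670.1 = 33.94 mg/L.

33.9 mg/L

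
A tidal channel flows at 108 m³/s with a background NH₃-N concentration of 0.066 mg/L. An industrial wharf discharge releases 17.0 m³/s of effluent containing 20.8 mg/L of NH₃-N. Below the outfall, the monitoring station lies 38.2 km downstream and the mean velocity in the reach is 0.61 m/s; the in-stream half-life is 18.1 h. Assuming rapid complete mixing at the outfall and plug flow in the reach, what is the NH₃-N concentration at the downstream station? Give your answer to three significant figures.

1.48 mg/L

Mass balance: C = (108.0·0.06600 + 17.00·20.80) / 125.0 = 360.7/125.0 = 2.886 mg/L.
Travel time t = 38.2·1000 / 0.61 = 62620 s = 17.40 h.
Half-life 18.1 h → k = ln 2 / 18.1 = 0.03830 h⁻¹ = 0.9191 d⁻¹.
Applying C = C₀e^(−kt): 2.886 × 0.5137 = 1.482 mg/L.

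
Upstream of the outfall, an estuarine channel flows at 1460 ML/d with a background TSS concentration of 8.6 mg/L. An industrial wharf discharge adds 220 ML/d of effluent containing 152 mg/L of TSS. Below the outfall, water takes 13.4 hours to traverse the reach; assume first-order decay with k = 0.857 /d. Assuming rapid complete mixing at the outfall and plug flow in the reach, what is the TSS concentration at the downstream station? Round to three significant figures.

17.0 mg/L

Mixed concentration C = ΣQC/ΣQ = (1460·8.600 + 220.0·152.0) / 1680 = 46000/1680 = 27.38 mg/L.
Decay over the reach: 27.38·exp(−kt) = 27.38·0.6197 = 16.97 mg/L.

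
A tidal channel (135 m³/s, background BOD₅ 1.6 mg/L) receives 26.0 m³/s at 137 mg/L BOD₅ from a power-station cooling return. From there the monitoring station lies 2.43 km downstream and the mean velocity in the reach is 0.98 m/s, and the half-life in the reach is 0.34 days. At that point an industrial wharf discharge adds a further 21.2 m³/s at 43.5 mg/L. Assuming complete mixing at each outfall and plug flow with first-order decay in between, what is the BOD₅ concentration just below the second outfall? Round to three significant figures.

After mixing, C = (135.0·1.600 + 26.00·137.0) / 161.0 = 3778/161.0 = 23.47 mg/L; combined flow 161.0 m³/s.
Travel time t = 2.43·1000 / 0.98 = 2480 s = 0.6888 h.
Half-life 0.34 d → k = ln 2 / 0.34 = 2.039 d⁻¹.
Decay over the reach: 23.47·exp(−kt) = 23.47·0.9432 = 22.13 mg/L.
Second outfall: C = (161.0·22.13 + 21.20·43.50)/182.2 = 24.62 mg/L.

24.6 mg/L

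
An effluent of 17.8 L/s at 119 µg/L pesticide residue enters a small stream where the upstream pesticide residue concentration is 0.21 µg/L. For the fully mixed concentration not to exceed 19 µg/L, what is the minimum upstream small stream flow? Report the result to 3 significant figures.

Set C_mix = 19: (Q·0.2100 + 17.80·119.0) / (Q + 17.80) = 19
→ Q = 17.80·(119.0 − 19)/(19 − 0.2100) = 94.73 L/s.

94.7 L/s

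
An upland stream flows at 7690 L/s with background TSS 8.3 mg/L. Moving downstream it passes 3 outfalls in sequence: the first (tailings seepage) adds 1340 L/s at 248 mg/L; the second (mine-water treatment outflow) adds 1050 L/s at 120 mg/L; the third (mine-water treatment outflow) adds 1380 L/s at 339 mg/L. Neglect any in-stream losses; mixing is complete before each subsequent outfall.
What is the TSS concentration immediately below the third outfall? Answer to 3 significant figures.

Below outfall 1: Q → 9030 L/s, C = (7690·8.300 + 1340·248.0)/9030 = 43.87 mg/L.
Below outfall 2: Q → 10080 L/s, C = (9030·43.87 + 1050·120.0)/10080 = 51.80 mg/L.
Below outfall 3: Q → 11460 L/s, C = (10080·51.80 + 1380·339.0)/11460 = 86.38 mg/L.

86.4 mg/L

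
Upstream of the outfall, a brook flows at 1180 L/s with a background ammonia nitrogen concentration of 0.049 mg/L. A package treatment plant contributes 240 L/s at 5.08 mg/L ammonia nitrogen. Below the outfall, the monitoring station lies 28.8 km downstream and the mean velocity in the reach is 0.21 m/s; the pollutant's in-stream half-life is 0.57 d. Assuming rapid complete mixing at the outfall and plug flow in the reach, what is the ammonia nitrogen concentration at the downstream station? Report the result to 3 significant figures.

Flow-weighted average: C = (1180·0.04900 + 240.0·5.080) / 1420 = 1277/1420 = 0.8993 mg/L.
Travel time t = 28.8·1000 / 0.21 = 137100 s = 38.10 h.
Half-life 0.57 d → k = ln 2 / 0.57 = 1.216 d⁻¹.
First-order decay: C = 0.8993·exp(−k·t) = 0.8993·0.1451 = 0.1305 mg/L.

0.131 mg/L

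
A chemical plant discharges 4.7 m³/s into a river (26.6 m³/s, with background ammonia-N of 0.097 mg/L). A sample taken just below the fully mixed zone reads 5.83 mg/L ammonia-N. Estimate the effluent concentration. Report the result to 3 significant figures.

Mass balance: 26.60·0.09700 + 4.700·Cₑ = 31.30·5.830
→ Cₑ = (31.30·5.830 − 26.60·0.09700) / 4.700 = 38.28 mg/L.

38.3 mg/L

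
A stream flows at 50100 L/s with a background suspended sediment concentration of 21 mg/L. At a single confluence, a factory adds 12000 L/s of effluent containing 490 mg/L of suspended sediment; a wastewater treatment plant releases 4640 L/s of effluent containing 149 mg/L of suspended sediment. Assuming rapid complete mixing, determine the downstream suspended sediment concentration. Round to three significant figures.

Conservation of mass: C = (50100·21.00 + 12000·490.0 + 4640·149.0) / 66740 = 7623000/66740 = 114.2 mg/L.

114 mg/L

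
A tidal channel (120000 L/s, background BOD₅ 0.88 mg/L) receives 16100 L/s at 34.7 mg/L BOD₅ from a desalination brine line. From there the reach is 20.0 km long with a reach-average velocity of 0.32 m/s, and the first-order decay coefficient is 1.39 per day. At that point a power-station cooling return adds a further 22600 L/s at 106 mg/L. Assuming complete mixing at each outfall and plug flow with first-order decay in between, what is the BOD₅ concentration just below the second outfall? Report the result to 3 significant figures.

Flow-weighted average: C = (120000·0.8800 + 16100·34.70) / 136100 = 664300/136100 = 4.881 mg/L; combined flow 136100 L/s.
Travel time t = 20.0·1000 / 0.32 = 62500 s = 17.36 h.
Decay over the reach: 4.881·exp(−kt) = 4.881·0.3659 = 1.786 mg/L.
Second outfall: C = (136100·1.786 + 22600·106.0)/158700 = 16.63 mg/L.

16.6 mg/L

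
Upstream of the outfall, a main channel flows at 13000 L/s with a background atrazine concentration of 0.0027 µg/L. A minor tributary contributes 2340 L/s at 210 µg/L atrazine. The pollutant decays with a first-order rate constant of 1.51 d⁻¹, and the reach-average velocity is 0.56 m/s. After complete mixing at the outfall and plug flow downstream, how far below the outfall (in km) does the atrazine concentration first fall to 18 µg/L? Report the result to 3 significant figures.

Conservation of mass: C = (13000·0.002700 + 2340·210.0) / 15340 = 491400/15340 = 32.04 µg/L.
Set 32.04·exp(−k·t) = 18 → t = ln(32.04/18)/k = 32990 s = 9.163 h.
Distance = v·t = 0.56·32990 = 18470 m = 18.47 km.

18.5 km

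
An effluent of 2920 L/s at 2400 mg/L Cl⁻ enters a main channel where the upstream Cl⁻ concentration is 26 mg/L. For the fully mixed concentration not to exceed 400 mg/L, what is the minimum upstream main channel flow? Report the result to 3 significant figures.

Set C_mix = 400: (Q·26.00 + 2920·2400) / (Q + 2920) = 400
→ Q = 2920·(2400 − 400)/(400 − 26.00) = 15610 L/s.

15600 L/s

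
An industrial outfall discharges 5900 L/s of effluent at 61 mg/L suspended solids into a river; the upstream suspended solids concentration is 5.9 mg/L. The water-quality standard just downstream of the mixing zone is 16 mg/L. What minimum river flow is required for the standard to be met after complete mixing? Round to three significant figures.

26300 L/s

Set C_mix = 16: (Q·5.900 + 5900·61.00) / (Q + 5900) = 16
→ Q = 5900·(61.00 − 16)/(16 − 5.900) = 26290 L/s.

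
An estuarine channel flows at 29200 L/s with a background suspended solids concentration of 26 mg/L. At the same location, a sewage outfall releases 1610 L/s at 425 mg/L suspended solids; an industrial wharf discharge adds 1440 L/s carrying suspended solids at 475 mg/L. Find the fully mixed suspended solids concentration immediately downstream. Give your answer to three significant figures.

Mass balance: C = (29200·26.00 + 1610·425.0 + 1440·475.0) / 32250 = 2127000/32250 = 65.97 mg/L.

66.0 mg/L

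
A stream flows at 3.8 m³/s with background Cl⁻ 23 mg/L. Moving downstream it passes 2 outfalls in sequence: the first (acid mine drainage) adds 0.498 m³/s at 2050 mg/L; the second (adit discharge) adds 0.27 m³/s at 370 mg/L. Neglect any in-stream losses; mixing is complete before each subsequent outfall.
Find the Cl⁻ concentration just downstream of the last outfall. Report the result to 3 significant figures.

Below outfall 1: Q → 4.298 m³/s, C = (3.800·23.00 + 0.4980·2050)/4.298 = 257.9 mg/L.
Below outfall 2: Q → 4.568 m³/s, C = (4.298·257.9 + 0.2700·370.0)/4.568 = 264.5 mg/L.

264 mg/L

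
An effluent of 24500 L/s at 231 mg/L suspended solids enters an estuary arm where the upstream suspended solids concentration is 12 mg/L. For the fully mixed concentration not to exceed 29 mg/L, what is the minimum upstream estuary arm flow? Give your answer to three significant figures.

291000 L/s

Set C_mix = 29: (Q·12.00 + 24500·231.0) / (Q + 24500) = 29
→ Q = 24500·(231.0 − 29)/(29 − 12.00) = 291100 L/s.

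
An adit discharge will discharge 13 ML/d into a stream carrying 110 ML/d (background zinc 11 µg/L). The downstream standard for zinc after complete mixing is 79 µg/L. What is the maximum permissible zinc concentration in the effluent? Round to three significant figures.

654 µg/L

At the limit, (Qr·Cr + Qe·Cₑ)/(Qr + Qe) = 79:
Cₑ = (123.0·79 − 110.0·11.00) / 13.00 = 654.4 µg/L.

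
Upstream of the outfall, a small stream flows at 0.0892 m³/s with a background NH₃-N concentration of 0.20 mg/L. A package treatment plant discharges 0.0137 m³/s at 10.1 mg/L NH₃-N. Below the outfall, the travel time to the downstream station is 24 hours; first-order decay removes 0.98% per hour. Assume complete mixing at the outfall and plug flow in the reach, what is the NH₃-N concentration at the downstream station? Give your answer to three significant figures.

After mixing, C = (0.08920·0.2000 + 0.01370·10.10) / 0.1029 = 0.1562/0.1029 = 1.518 mg/L.
0.98%/h lost → k = −ln(1 − 0.0098) = 0.009848 h⁻¹.
Applying C = C₀e^(−kt): 1.518 × 0.7895 = 1.199 mg/L.

1.20 mg/L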